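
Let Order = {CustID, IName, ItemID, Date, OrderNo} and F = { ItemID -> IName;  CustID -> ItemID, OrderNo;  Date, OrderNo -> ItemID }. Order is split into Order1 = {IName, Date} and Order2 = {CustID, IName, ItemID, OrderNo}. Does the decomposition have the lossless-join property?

No

Common attributes: Order1 ∩ Order2 = {IName}.
No dependency enlarges {IName}, so (IName)⁺ = {IName}.
The closure contains neither all of Order1 = {IName, Date} nor all of Order2 = {CustID, IName, ItemID, OrderNo}, so the common attributes are not a superkey of either fragment. The join is lossy.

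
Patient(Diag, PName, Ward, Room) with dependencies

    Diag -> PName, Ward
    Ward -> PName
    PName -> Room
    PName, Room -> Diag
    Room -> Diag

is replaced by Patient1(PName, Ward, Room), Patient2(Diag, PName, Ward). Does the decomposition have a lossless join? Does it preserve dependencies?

Lossless test: (PName, Ward)⁺ = {Diag, PName, Ward, Room}, which contains all of one fragment — lossless.
Dependency preservation: PName, Room → Diag; Room → Diag are not contained in any single fragment, but the restricted closure of each left-hand side across the fragments still reaches the right-hand side; the remaining FDs each lie inside some fragment. All dependencies are preserved.

lossless and dependency-preserving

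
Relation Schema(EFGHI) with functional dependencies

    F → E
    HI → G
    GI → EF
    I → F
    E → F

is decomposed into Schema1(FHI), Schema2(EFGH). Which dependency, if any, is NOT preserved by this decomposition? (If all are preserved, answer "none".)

Check HI → G: no single fragment contains all of {GHI}, and the restricted closure of {HI} across the fragments never reaches {G}.
F → E is preserved.
GI → EF is preserved.
I → F is preserved.
E → F is preserved.

HI → G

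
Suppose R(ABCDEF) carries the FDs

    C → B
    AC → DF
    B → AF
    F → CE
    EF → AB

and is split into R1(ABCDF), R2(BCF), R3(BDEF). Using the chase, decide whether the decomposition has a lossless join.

Chase test. Columns are ABCDEF; row i has aⱼ where attribute j ∈ Ri, else bᵢⱼ.
Initial tableau (one row per fragment):
  row 1: a1 a2 a3 a4 b15 a6
  row 2: b21 a2 a3 b24 b25 a6
  row 3: b31 a2 b33 a4 a5 a6
Rows 1 and 2 agree on B; apply B→AF and equate their AF entries.
Rows 1 and 3 agree on B; apply B→AF and equate their AF entries.
Rows 1 and 2 agree on F; apply F→CE and equate their CE entries.
Rows 1 and 3 agree on F; apply F→CE and equate their CE entries.
Rows 1 and 2 agree on AC; apply AC→DF and equate their DF entries.
Row 1 is now all distinguished symbols — the join is lossless.

Yes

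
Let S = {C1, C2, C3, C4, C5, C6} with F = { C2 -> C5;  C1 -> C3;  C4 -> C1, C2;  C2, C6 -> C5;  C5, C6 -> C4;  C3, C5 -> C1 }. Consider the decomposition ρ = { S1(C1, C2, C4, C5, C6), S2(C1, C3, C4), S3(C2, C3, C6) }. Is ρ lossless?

Yes

Chase test. Columns are C1, C2, C3, C4, C5, C6; row i has aⱼ where attribute j ∈ Si, else bᵢⱼ.
Initial tableau (one row per fragment):
  row 1: a1 a2 b13 a4 a5 a6
  row 2: a1 b22 a3 a4 b25 b26
  row 3: b31 a2 a3 b34 b35 a6
Rows 1 and 3 agree on C2; apply C2→C5 and equate their C5 entries.
Rows 1 and 2 agree on C1; apply C1→C3 and equate their C3 entries.
Rows 1 and 2 agree on C4; apply C4→C1, C2 and equate their C1, C2 entries.
Rows 1 and 3 agree on C5, C6; apply C5, C6→C4 and equate their C4 entries.
Rows 1 and 3 agree on C3, C5; apply C3, C5→C1 and equate their C1 entries.
Rows 1 and 2 agree on C2; apply C2→C5 and equate their C5 entries.
Row 1 is now all distinguished symbols — the join is lossless.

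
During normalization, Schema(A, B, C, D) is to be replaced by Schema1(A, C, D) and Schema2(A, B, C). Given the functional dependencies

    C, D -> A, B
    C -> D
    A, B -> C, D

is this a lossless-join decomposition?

Yes

Common attributes: Schema1 ∩ Schema2 = {A, C}.
Closure of {A, C}: C → D applies, adding D; C, D → A, B applies, adding B. So (A, C)⁺ = {A, B, C, D}.
This closure contains every attribute of Schema1, so Schema1 ∩ Schema2 → Schema1. The join is lossless.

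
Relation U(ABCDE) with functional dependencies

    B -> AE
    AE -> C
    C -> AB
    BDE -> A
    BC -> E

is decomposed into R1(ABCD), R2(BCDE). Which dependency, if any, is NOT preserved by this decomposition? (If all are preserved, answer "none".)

Check AE → C: no single fragment contains all of {ACE}, and the restricted closure of {AE} across the fragments never reaches {C}.
B → AE is preserved.
C → AB is preserved.
BDE → A is preserved.
BC → E is preserved.

AE -> C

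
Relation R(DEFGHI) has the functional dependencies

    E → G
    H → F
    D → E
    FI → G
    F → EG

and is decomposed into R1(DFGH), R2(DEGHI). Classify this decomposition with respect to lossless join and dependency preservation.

lossless but not dependency-preserving

Lossless test: (DGH)⁺ = {DEFGH}, which contains all of one fragment — lossless.
Dependency preservation: the restricted closure of {F} across the fragments never reaches {EG}, so F → EG cannot be enforced without a join — not preserved.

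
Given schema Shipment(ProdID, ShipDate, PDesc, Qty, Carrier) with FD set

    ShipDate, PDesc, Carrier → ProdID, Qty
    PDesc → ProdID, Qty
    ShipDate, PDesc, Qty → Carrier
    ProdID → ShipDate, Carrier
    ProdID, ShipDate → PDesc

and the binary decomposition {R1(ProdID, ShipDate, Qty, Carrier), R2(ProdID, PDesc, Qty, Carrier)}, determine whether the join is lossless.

Common attributes: R1 ∩ R2 = {ProdID, Qty, Carrier}.
Closure of {ProdID, Qty, Carrier}: ProdID → ShipDate, Carrier applies, adding ShipDate; ProdID, ShipDate → PDesc applies, adding PDesc. So (ProdID, Qty, Carrier)⁺ = {ProdID, ShipDate, PDesc, Qty, Carrier}.
This closure contains every attribute of R1, so R1 ∩ R2 → R1. The join is lossless.

Yes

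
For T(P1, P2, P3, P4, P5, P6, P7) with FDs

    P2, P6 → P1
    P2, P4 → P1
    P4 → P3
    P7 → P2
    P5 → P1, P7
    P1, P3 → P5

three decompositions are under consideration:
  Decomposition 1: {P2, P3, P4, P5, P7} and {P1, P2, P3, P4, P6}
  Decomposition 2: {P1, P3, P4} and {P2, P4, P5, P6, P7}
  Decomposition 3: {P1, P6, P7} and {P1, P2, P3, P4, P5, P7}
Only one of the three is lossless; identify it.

Decomposition 1

Decomposition 1: common = {P2, P3, P4}, closure = {P1, P2, P3, P4, P5, P7} → lossless.
Decomposition 2: common = {P4}, closure = {P3, P4} → lossy.
Decomposition 3: common = {P1, P7}, closure = {P1, P2, P7} → lossy.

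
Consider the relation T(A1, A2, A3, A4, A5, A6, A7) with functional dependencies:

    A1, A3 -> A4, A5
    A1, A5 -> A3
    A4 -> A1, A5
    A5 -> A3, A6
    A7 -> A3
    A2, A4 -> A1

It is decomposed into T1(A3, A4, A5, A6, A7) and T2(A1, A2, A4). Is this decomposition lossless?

Common attributes: T1 ∩ T2 = {A4}.
Closure of {A4}: A4 → A1, A5 applies, adding A1, A5; A5 → A3, A6 applies, adding A3, A6. So (A4)⁺ = {A1, A3, A4, A5, A6}.
The closure contains neither all of T1 = {A3, A4, A5, A6, A7} nor all of T2 = {A1, A2, A4}, so the common attributes are not a superkey of either fragment. The join is lossy.

No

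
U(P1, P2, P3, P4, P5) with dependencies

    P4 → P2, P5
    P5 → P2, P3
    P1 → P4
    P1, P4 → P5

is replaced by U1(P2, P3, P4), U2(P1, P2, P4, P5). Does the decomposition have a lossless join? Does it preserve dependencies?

lossless but not dependency-preserving

Lossless test: (P2, P4)⁺ = {P2, P3, P4, P5}, which contains all of one fragment — lossless.
Dependency preservation: the restricted closure of {P5} across the fragments never reaches {P2, P3}, so P5 → P2, P3 cannot be enforced without a join — not preserved.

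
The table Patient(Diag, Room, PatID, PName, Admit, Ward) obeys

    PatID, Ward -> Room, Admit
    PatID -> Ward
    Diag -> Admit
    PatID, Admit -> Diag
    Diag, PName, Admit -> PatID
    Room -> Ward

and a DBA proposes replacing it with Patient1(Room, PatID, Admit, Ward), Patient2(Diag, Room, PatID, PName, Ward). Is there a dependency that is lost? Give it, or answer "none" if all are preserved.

Check Diag → Admit: no single fragment contains all of {Diag, Admit}, and the restricted closure of {Diag} across the fragments never reaches {Admit}.
PatID, Ward → Room, Admit is preserved.
PatID → Ward is preserved.
PatID, Admit → Diag is preserved.
Diag, PName, Admit → PatID is preserved.
Room → Ward is preserved.

Diag -> Admit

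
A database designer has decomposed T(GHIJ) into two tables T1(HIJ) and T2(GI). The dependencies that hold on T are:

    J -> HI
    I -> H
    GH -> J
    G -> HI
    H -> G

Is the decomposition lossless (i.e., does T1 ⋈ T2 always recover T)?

Yes

Common attributes: T1 ∩ T2 = {I}.
Closure of {I}: I → H applies, adding H; H → G applies, adding G; GH → J applies, adding J. So (I)⁺ = {GHIJ}.
This closure contains every attribute of T1, so T1 ∩ T2 → T1. The join is lossless.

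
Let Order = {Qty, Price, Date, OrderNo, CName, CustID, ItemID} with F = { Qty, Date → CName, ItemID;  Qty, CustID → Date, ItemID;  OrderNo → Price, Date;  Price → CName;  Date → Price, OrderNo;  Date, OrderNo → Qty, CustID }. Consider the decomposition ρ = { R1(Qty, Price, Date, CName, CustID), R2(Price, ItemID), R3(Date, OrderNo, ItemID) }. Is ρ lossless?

Chase test. Columns are Qty, Price, Date, OrderNo, CName, CustID, ItemID; row i has aⱼ where attribute j ∈ Ri, else bᵢⱼ.
Initial tableau (one row per fragment):
  row 1: a1 a2 a3 b14 a5 a6 b17
  row 2: b21 a2 b23 b24 b25 b26 a7
  row 3: b31 b32 a3 a4 b35 b36 a7
Rows 1 and 2 agree on Price; apply Price→CName and equate their CName entries.
Rows 1 and 3 agree on Date; apply Date→Price, OrderNo and equate their Price, OrderNo entries.
Rows 1 and 3 agree on Date, OrderNo; apply Date, OrderNo→Qty, CustID and equate their Qty, CustID entries.
Rows 1 and 3 agree on Qty, Date; apply Qty, Date→CName, ItemID and equate their CName, ItemID entries.
Row 1 is now all distinguished symbols — the join is lossless.

Yes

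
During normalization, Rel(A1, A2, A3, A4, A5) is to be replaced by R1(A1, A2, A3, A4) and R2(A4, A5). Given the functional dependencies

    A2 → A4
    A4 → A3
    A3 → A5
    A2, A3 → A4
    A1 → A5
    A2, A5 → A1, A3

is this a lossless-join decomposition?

Yes

Common attributes: R1 ∩ R2 = {A4}.
Closure of {A4}: A4 → A3 applies, adding A3; A3 → A5 applies, adding A5. So (A4)⁺ = {A3, A4, A5}.
This closure contains every attribute of R2, so R1 ∩ R2 → R2. The join is lossless.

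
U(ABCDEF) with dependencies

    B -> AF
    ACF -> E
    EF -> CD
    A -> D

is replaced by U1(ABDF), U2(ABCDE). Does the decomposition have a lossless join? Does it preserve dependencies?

Lossless test: (ABD)⁺ = {ABDF}, which contains all of one fragment — lossless.
Dependency preservation: the restricted closure of {ACF} across the fragments never reaches {E}, so ACF → E cannot be enforced without a join — not preserved.

lossless but not dependency-preserving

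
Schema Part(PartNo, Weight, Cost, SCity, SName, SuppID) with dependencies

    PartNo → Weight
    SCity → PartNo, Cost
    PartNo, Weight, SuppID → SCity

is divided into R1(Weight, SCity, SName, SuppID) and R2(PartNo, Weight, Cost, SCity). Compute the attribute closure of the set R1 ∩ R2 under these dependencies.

PartNo, Weight, Cost, SCity

R1 ∩ R2 = {Weight, SCity}.
SCity → PartNo, Cost applies, adding PartNo, Cost
Closure: {PartNo, Weight, Cost, SCity}.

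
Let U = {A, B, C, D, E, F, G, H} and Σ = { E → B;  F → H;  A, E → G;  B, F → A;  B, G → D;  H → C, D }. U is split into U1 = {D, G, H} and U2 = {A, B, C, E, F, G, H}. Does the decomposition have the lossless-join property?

Yes

Common attributes: U1 ∩ U2 = {G, H}.
Closure of {G, H}: H → C, D applies, adding C, D. So (G, H)⁺ = {C, D, G, H}.
This closure contains every attribute of U1, so U1 ∩ U2 → U1. The join is lossless.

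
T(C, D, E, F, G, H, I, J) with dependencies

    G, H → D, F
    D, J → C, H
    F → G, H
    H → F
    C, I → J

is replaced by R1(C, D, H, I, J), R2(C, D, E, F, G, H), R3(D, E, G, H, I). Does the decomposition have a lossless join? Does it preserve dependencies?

Lossless test (chase): Rows 2 and 3 agree on G, H; apply G, H→D, F and equate their D, F entries. Rows 1 and 2 agree on H; apply H→F and equate their F entries. Rows 1 and 2 agree on F; apply F→G, H and equate their G, H entries. No row becomes fully distinguished — the join is lossy.
Dependency preservation: every FD's attributes lie within a single fragment, so each can be enforced locally — preserved.

lossy but dependency-preserving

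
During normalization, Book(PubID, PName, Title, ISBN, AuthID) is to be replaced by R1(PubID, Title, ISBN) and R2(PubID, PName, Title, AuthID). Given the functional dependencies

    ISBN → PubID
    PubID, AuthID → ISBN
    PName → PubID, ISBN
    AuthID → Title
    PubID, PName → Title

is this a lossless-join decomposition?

Common attributes: R1 ∩ R2 = {PubID, Title}.
No dependency enlarges {PubID, Title}, so (PubID, Title)⁺ = {PubID, Title}.
The closure contains neither all of R1 = {PubID, Title, ISBN} nor all of R2 = {PubID, PName, Title, AuthID}, so the common attributes are not a superkey of either fragment. The join is lossy.

No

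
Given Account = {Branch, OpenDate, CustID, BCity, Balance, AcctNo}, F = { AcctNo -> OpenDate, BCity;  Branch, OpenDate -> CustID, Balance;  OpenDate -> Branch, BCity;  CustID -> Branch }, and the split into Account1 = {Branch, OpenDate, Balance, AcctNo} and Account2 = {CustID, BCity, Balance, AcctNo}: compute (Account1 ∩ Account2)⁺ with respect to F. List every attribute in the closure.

Account1 ∩ Account2 = {Balance, AcctNo}.
AcctNo → OpenDate, BCity applies, adding OpenDate, BCity
OpenDate → Branch, BCity applies, adding Branch
Branch, OpenDate → CustID, Balance applies, adding CustID
Closure: {Branch, OpenDate, CustID, BCity, Balance, AcctNo}.

Branch, OpenDate, CustID, BCity, Balance, AcctNo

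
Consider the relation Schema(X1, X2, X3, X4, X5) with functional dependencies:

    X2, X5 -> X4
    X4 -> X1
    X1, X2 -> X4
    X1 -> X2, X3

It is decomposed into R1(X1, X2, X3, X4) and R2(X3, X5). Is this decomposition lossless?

No

Common attributes: R1 ∩ R2 = {X3}.
No dependency enlarges {X3}, so (X3)⁺ = {X3}.
The closure contains neither all of R1 = {X1, X2, X3, X4} nor all of R2 = {X3, X5}, so the common attributes are not a superkey of either fragment. The join is lossy.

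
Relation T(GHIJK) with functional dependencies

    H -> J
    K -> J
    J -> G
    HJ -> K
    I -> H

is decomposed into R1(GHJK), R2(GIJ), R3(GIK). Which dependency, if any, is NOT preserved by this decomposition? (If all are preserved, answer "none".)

I -> H

Check I → H: no single fragment contains all of {HI}, and the restricted closure of {I} across the fragments never reaches {H}.
H → J is preserved.
K → J is preserved.
J → G is preserved.
HJ → K is preserved.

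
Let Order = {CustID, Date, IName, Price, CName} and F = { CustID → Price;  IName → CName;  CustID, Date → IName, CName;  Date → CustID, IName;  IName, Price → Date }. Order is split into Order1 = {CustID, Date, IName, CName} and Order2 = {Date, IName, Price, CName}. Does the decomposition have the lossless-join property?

Common attributes: Order1 ∩ Order2 = {Date, IName, CName}.
Closure of {Date, IName, CName}: Date → CustID, IName applies, adding CustID; CustID → Price applies, adding Price. So (Date, IName, CName)⁺ = {CustID, Date, IName, Price, CName}.
This closure contains every attribute of Order1, so Order1 ∩ Order2 → Order1. The join is lossless.

Yes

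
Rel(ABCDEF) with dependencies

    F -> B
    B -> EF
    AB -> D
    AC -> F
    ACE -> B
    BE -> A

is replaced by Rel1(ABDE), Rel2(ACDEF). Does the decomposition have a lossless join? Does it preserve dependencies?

lossy and not dependency-preserving

Lossless test: (ADE)⁺ = {ADE}, which is a superkey of neither fragment — lossy.
Dependency preservation: the restricted closure of {F} across the fragments never reaches {B}, so F → B cannot be enforced without a join — not preserved.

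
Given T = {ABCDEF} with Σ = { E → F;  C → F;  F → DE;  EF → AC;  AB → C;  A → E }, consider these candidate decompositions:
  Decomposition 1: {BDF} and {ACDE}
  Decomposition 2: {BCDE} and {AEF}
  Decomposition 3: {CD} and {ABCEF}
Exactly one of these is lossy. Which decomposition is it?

Decomposition 1

Decomposition 1: common = {D}, closure = {D} → lossy.
Decomposition 2: common = {E}, closure = {ACDEF} → lossless.
Decomposition 3: common = {C}, closure = {ACDEF} → lossless.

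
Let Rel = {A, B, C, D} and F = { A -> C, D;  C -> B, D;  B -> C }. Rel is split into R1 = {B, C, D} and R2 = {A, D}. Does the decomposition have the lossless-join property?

Common attributes: R1 ∩ R2 = {D}.
No dependency enlarges {D}, so (D)⁺ = {D}.
The closure contains neither all of R1 = {B, C, D} nor all of R2 = {A, D}, so the common attributes are not a superkey of either fragment. The join is lossy.

No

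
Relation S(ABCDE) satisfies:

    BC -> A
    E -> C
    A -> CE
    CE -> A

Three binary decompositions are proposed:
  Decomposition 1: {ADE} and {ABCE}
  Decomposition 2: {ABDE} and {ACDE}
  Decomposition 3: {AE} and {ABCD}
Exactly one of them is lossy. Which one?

Decomposition 1

Decomposition 1: common = {AE}, closure = {ACE} → lossy.
Decomposition 2: common = {ADE}, closure = {ACDE} → lossless.
Decomposition 3: common = {A}, closure = {ACE} → lossless.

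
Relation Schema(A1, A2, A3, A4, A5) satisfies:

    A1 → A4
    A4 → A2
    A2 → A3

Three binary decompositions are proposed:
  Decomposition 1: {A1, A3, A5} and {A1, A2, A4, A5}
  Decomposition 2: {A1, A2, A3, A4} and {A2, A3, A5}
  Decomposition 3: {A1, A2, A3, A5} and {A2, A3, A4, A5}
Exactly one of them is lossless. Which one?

Decomposition 1: common = {A1, A5}, closure = {A1, A2, A3, A4, A5} → lossless.
Decomposition 2: common = {A2, A3}, closure = {A2, A3} → lossy.
Decomposition 3: common = {A2, A3, A5}, closure = {A2, A3, A5} → lossy.

Decomposition 1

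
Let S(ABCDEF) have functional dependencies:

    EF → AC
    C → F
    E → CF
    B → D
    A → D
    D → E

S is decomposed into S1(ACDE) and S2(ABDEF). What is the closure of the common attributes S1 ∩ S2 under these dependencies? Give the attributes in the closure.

S1 ∩ S2 = {ADE}.
E → CF applies, adding CF
Closure: {ACDEF}.

ACDEF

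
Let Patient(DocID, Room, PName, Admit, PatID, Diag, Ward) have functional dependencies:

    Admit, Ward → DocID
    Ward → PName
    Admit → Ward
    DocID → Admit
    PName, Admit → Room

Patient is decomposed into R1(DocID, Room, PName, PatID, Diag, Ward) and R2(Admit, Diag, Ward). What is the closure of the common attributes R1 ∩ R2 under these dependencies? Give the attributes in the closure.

R1 ∩ R2 = {Diag, Ward}.
Ward → PName applies, adding PName
Closure: {PName, Diag, Ward}.

PName, Diag, Ward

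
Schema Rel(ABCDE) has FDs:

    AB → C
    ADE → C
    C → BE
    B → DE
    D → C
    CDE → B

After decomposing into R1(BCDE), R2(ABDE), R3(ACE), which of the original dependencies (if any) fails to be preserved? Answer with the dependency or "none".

none

AB → C: restricted closure across fragments reaches C.
ADE → C: restricted closure across fragments reaches C.
C → BE lies within R1.
B → DE lies within R1.
D → C lies within R1.
CDE → B lies within R1.
Every dependency is enforceable on the fragments, so the decomposition is dependency-preserving.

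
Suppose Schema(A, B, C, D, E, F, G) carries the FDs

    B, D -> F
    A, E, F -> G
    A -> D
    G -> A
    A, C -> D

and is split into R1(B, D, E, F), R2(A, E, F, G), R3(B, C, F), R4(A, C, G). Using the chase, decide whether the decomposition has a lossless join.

No

Chase test. Columns are A, B, C, D, E, F, G; row i has aⱼ where attribute j ∈ Ri, else bᵢⱼ.
Initial tableau (one row per fragment):
  row 1: b11 a2 b13 a4 a5 a6 b17
  row 2: a1 b22 b23 b24 a5 a6 a7
  row 3: b31 a2 a3 b34 b35 a6 b37
  row 4: a1 b42 a3 b44 b45 b46 a7
Rows 2 and 4 agree on A; apply A→D and equate their D entries.
No row becomes fully distinguished — the join is lossy.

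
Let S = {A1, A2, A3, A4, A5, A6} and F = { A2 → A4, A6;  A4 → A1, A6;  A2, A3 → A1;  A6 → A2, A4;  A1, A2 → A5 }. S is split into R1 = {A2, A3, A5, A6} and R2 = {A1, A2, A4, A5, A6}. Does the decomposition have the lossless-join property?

Common attributes: R1 ∩ R2 = {A2, A5, A6}.
Closure of {A2, A5, A6}: A2 → A4, A6 applies, adding A4; A4 → A1, A6 applies, adding A1. So (A2, A5, A6)⁺ = {A1, A2, A4, A5, A6}.
This closure contains every attribute of R2, so R1 ∩ R2 → R2. The join is lossless.

Yes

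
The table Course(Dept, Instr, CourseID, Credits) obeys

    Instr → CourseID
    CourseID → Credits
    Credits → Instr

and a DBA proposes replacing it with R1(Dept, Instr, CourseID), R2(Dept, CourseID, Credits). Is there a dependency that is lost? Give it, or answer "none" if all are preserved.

none

Instr → CourseID lies within R1.
CourseID → Credits lies within R2.
Credits → Instr: restricted closure across fragments reaches Instr.
Every dependency is enforceable on the fragments, so the decomposition is dependency-preserving.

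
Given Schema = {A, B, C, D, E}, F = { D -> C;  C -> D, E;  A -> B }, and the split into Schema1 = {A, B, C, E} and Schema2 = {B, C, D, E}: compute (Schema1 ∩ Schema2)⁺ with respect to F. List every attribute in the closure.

Schema1 ∩ Schema2 = {B, C, E}.
C → D, E applies, adding D
Closure: {B, C, D, E}.

B, C, D, E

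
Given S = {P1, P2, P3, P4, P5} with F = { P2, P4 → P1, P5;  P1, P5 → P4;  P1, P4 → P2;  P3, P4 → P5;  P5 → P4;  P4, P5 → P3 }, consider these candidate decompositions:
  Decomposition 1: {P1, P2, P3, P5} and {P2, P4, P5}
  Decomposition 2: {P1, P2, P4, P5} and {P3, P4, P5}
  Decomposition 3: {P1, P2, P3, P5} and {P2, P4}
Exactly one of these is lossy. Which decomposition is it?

Decomposition 1: common = {P2, P5}, closure = {P1, P2, P3, P4, P5} → lossless.
Decomposition 2: common = {P4, P5}, closure = {P3, P4, P5} → lossless.
Decomposition 3: common = {P2}, closure = {P2} → lossy.

Decomposition 3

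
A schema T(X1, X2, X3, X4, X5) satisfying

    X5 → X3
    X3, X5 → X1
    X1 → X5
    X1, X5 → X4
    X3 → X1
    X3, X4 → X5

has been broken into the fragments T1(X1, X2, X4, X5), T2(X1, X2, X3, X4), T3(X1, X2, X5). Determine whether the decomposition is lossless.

Chase test. Columns are X1, X2, X3, X4, X5; row i has aⱼ where attribute j ∈ Ti, else bᵢⱼ.
Initial tableau (one row per fragment):
  row 1: a1 a2 b13 a4 a5
  row 2: a1 a2 a3 a4 b25
  row 3: a1 a2 b33 b34 a5
Rows 1 and 3 agree on X5; apply X5→X3 and equate their X3 entries.
Rows 1 and 2 agree on X1; apply X1→X5 and equate their X5 entries.
Rows 1 and 3 agree on X1, X5; apply X1, X5→X4 and equate their X4 entries.
Rows 1 and 2 agree on X5; apply X5→X3 and equate their X3 entries.
Row 1 is now all distinguished symbols — the join is lossless.

Yes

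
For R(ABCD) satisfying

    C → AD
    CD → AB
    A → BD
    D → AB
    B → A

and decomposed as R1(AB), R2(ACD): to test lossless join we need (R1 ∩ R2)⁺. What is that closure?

ABD

R1 ∩ R2 = {A}.
A → BD applies, adding BD
Closure: {ABD}.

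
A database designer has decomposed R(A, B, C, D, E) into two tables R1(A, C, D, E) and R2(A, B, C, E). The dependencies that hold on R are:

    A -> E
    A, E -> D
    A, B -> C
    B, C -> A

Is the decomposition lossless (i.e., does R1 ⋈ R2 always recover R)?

Common attributes: R1 ∩ R2 = {A, C, E}.
Closure of {A, C, E}: A, E → D applies, adding D. So (A, C, E)⁺ = {A, C, D, E}.
This closure contains every attribute of R1, so R1 ∩ R2 → R1. The join is lossless.

Yes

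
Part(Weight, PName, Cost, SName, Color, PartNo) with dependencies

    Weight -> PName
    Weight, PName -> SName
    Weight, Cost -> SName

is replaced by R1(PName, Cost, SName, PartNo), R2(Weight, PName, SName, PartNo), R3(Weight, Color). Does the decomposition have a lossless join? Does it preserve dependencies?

Lossless test (chase): Rows 2 and 3 agree on Weight; apply Weight→PName and equate their PName entries. Rows 2 and 3 agree on Weight, PName; apply Weight, PName→SName and equate their SName entries. No row becomes fully distinguished — the join is lossy.
Dependency preservation: Weight, Cost → SName is not contained in any single fragment, but the restricted closure of its left-hand side across the fragments still reaches the right-hand side; the remaining FDs each lie inside some fragment. All dependencies are preserved.

lossy but dependency-preserving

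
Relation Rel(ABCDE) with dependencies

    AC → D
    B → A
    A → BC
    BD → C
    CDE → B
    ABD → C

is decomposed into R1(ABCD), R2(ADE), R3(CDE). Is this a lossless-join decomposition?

Yes

Chase test. Columns are ABCDE; row i has aⱼ where attribute j ∈ Ri, else bᵢⱼ.
Initial tableau (one row per fragment):
  row 1: a1 a2 a3 a4 b15
  row 2: a1 b22 b23 a4 a5
  row 3: b31 b32 a3 a4 a5
Rows 1 and 2 agree on A; apply A→BC and equate their BC entries.
Rows 2 and 3 agree on CDE; apply CDE→B and equate their B entries.
Rows 1 and 3 agree on B; apply B→A and equate their A entries.
Row 2 is now all distinguished symbols — the join is lossless.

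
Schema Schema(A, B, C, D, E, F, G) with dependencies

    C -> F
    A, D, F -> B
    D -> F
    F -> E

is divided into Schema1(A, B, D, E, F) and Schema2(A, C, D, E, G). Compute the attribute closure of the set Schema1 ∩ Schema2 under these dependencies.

Schema1 ∩ Schema2 = {A, D, E}.
D → F applies, adding F
A, D, F → B applies, adding B
Closure: {A, B, D, E, F}.

A, B, D, E, F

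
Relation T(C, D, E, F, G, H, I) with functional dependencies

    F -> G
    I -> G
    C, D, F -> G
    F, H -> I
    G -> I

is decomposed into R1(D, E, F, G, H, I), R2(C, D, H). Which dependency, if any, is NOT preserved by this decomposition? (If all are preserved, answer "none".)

F → G lies within R1.
I → G lies within R1.
C, D, F → G: restricted closure across fragments reaches G.
F, H → I lies within R1.
G → I lies within R1.
Every dependency is enforceable on the fragments, so the decomposition is dependency-preserving.

none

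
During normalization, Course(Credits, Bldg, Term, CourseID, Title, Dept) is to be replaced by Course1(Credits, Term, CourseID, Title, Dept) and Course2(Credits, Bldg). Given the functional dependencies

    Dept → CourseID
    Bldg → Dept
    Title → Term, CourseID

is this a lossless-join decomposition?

Common attributes: Course1 ∩ Course2 = {Credits}.
No dependency enlarges {Credits}, so (Credits)⁺ = {Credits}.
The closure contains neither all of Course1 = {Credits, Term, CourseID, Title, Dept} nor all of Course2 = {Credits, Bldg}, so the common attributes are not a superkey of either fragment. The join is lossy.

No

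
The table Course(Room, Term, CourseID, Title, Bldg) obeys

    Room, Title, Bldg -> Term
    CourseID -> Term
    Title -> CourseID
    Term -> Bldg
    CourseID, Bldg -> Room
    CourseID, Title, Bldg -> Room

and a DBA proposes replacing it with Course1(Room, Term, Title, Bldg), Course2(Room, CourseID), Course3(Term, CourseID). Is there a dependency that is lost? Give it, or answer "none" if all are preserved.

Check Title → CourseID: no single fragment contains all of {CourseID, Title}, and the restricted closure of {Title} across the fragments never reaches {CourseID}.
Room, Title, Bldg → Term is preserved.
CourseID → Term is preserved.
Term → Bldg is preserved.
CourseID, Bldg → Room is preserved.
CourseID, Title, Bldg → Room is preserved.

Title -> CourseID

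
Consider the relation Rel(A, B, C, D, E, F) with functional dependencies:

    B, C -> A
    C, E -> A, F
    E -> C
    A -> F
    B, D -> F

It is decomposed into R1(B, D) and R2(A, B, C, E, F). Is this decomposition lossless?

No

Common attributes: R1 ∩ R2 = {B}.
No dependency enlarges {B}, so (B)⁺ = {B}.
The closure contains neither all of R1 = {B, D} nor all of R2 = {A, B, C, E, F}, so the common attributes are not a superkey of either fragment. The join is lossy.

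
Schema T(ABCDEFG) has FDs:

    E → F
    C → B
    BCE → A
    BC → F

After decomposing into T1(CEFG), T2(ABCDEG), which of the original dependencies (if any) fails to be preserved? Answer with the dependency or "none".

E → F lies within T1.
C → B lies within T2.
BCE → A lies within T2.
BC → F: restricted closure across fragments reaches F.
Every dependency is enforceable on the fragments, so the decomposition is dependency-preserving.

none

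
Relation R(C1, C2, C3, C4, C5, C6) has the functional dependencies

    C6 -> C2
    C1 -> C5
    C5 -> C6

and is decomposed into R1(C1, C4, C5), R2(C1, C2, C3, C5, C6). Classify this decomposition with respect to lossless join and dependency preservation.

lossy but dependency-preserving

Lossless test: (C1, C5)⁺ = {C1, C2, C5, C6}, which is a superkey of neither fragment — lossy.
Dependency preservation: every FD's attributes lie within a single fragment, so each can be enforced locally — preserved.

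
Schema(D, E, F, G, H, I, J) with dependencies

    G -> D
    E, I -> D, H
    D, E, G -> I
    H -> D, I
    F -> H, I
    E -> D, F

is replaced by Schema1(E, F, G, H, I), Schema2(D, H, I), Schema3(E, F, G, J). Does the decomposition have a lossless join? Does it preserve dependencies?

lossless but not dependency-preserving

Lossless test (chase): Rows 1 and 3 agree on G; apply G→D and equate their D entries. Rows 1 and 3 agree on D, E, G; apply D, E, G→I and equate their I entries. Rows 1 and 2 agree on H; apply H→D, I and equate their D, I entries. Rows 1 and 3 agree on F; apply F→H, I and equate their H, I entries. Row 3 is now all distinguished symbols — the join is lossless.
Dependency preservation: the restricted closure of {G} across the fragments never reaches {D}, so G → D cannot be enforced without a join — not preserved.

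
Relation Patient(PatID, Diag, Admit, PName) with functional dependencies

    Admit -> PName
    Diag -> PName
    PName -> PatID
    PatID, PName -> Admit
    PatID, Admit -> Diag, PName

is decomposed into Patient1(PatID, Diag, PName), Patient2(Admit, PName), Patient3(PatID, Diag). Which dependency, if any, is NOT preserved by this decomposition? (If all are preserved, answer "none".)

none

Admit → PName lies within Patient2.
Diag → PName lies within Patient1.
PName → PatID lies within Patient1.
PatID, PName → Admit: restricted closure across fragments reaches Admit.
PatID, Admit → Diag, PName: restricted closure across fragments reaches Diag, PName.
Every dependency is enforceable on the fragments, so the decomposition is dependency-preserving.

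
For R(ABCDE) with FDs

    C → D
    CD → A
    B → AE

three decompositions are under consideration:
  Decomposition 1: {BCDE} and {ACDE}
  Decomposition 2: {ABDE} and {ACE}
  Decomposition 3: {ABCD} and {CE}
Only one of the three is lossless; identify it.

Decomposition 1

Decomposition 1: common = {CDE}, closure = {ACDE} → lossless.
Decomposition 2: common = {AE}, closure = {AE} → lossy.
Decomposition 3: common = {C}, closure = {ACD} → lossy.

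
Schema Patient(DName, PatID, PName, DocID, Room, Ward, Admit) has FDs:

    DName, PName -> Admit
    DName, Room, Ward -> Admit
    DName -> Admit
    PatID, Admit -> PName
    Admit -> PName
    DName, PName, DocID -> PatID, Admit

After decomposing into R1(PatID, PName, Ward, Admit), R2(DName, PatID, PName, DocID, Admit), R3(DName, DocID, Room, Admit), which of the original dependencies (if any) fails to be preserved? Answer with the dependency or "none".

DName, PName → Admit lies within R2.
DName, Room, Ward → Admit: restricted closure across fragments reaches Admit.
DName → Admit lies within R2.
PatID, Admit → PName lies within R1.
Admit → PName lies within R1.
DName, PName, DocID → PatID, Admit lies within R2.
Every dependency is enforceable on the fragments, so the decomposition is dependency-preserving.

none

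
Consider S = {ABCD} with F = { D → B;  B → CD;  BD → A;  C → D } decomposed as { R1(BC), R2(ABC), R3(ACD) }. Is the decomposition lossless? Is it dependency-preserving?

Lossless test (chase): Rows 1 and 2 agree on B; apply B→CD and equate their CD entries. Rows 1 and 2 agree on BD; apply BD→A and equate their A entries. Rows 1 and 3 agree on C; apply C→D and equate their D entries. Rows 1 and 3 agree on D; apply D→B and equate their B entries. Row 1 is now all distinguished symbols — the join is lossless.
Dependency preservation: D → B; B → CD; BD → A are not contained in any single fragment, but the restricted closure of each left-hand side across the fragments still reaches the right-hand side; the remaining FDs each lie inside some fragment. All dependencies are preserved.

lossless and dependency-preserving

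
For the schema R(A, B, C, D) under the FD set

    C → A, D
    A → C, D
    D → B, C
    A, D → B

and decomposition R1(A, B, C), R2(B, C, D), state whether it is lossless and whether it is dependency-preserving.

lossless and dependency-preserving

Lossless test: (B, C)⁺ = {A, B, C, D}, which contains all of one fragment — lossless.
Dependency preservation: C → A, D; A → C, D; A, D → B are not contained in any single fragment, but the restricted closure of each left-hand side across the fragments still reaches the right-hand side; the remaining FDs each lie inside some fragment. All dependencies are preserved.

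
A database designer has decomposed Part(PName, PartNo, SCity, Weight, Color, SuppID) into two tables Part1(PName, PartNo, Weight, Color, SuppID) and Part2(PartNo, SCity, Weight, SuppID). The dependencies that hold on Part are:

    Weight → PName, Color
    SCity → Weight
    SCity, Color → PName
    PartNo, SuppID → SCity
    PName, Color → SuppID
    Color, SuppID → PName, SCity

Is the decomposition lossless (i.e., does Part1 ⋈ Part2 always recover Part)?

Common attributes: Part1 ∩ Part2 = {PartNo, Weight, SuppID}.
Closure of {PartNo, Weight, SuppID}: Weight → PName, Color applies, adding PName, Color; PartNo, SuppID → SCity applies, adding SCity. So (PartNo, Weight, SuppID)⁺ = {PName, PartNo, SCity, Weight, Color, SuppID}.
This closure contains every attribute of Part1, so Part1 ∩ Part2 → Part1. The join is lossless.

Yes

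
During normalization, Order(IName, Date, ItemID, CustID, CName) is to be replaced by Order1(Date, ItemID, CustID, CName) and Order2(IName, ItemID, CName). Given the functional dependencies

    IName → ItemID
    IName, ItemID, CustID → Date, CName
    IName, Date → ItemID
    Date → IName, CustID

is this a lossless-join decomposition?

No

Common attributes: Order1 ∩ Order2 = {ItemID, CName}.
No dependency enlarges {ItemID, CName}, so (ItemID, CName)⁺ = {ItemID, CName}.
The closure contains neither all of Order1 = {Date, ItemID, CustID, CName} nor all of Order2 = {IName, ItemID, CName}, so the common attributes are not a superkey of either fragment. The join is lossy.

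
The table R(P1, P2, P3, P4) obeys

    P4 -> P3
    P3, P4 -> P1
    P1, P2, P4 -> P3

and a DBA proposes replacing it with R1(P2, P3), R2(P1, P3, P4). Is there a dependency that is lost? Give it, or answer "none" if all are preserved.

P4 → P3 lies within R2.
P3, P4 → P1 lies within R2.
P1, P2, P4 → P3: restricted closure across fragments reaches P3.
Every dependency is enforceable on the fragments, so the decomposition is dependency-preserving.

none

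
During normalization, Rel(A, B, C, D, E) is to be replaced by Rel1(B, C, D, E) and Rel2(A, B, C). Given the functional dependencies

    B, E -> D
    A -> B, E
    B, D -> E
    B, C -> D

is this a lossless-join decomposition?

Yes

Common attributes: Rel1 ∩ Rel2 = {B, C}.
Closure of {B, C}: B, C → D applies, adding D; B, D → E applies, adding E. So (B, C)⁺ = {B, C, D, E}.
This closure contains every attribute of Rel1, so Rel1 ∩ Rel2 → Rel1. The join is lossless.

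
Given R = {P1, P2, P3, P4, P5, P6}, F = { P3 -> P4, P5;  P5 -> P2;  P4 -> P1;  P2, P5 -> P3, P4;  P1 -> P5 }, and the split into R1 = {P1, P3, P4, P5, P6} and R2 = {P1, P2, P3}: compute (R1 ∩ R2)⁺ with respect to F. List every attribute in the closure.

R1 ∩ R2 = {P1, P3}.
P3 → P4, P5 applies, adding P4, P5
P5 → P2 applies, adding P2
Closure: {P1, P2, P3, P4, P5}.

P1, P2, P3, P4, P5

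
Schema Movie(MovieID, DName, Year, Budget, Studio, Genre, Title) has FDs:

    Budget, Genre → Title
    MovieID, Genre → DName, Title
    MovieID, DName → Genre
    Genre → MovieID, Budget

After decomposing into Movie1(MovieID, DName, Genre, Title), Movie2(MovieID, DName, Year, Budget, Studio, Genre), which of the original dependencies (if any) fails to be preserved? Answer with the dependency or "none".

none

Budget, Genre → Title: restricted closure across fragments reaches Title.
MovieID, Genre → DName, Title lies within Movie1.
MovieID, DName → Genre lies within Movie1.
Genre → MovieID, Budget lies within Movie2.
Every dependency is enforceable on the fragments, so the decomposition is dependency-preserving.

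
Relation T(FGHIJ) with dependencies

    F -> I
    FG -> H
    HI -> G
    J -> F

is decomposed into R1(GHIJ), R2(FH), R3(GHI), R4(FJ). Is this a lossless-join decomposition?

Chase test. Columns are FGHIJ; row i has aⱼ where attribute j ∈ Ri, else bᵢⱼ.
Initial tableau (one row per fragment):
  row 1: b11 a2 a3 a4 a5
  row 2: a1 b22 a3 b24 b25
  row 3: b31 a2 a3 a4 b35
  row 4: a1 b42 b43 b44 a5
Rows 2 and 4 agree on F; apply F→I and equate their I entries.
Rows 1 and 4 agree on J; apply J→F and equate their F entries.
Rows 1 and 2 agree on F; apply F→I and equate their I entries.
Rows 1 and 2 agree on HI; apply HI→G and equate their G entries.
Row 1 is now all distinguished symbols — the join is lossless.

Yes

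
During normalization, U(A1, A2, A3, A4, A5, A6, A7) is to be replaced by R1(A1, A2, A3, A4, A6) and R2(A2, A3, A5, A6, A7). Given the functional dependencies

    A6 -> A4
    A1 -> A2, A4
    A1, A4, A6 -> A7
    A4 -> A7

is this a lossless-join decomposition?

No

Common attributes: R1 ∩ R2 = {A2, A3, A6}.
Closure of {A2, A3, A6}: A6 → A4 applies, adding A4; A4 → A7 applies, adding A7. So (A2, A3, A6)⁺ = {A2, A3, A4, A6, A7}.
The closure contains neither all of R1 = {A1, A2, A3, A4, A6} nor all of R2 = {A2, A3, A5, A6, A7}, so the common attributes are not a superkey of either fragment. The join is lossy.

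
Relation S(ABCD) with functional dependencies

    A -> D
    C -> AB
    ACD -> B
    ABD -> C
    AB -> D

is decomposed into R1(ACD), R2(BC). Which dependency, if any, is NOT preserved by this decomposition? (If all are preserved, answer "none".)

Check ABD → C: no single fragment contains all of {ABCD}, and the restricted closure of {ABD} across the fragments never reaches {C}.
A → D is preserved.
C → AB is preserved.
ACD → B is preserved.
AB → D is preserved.

ABD -> C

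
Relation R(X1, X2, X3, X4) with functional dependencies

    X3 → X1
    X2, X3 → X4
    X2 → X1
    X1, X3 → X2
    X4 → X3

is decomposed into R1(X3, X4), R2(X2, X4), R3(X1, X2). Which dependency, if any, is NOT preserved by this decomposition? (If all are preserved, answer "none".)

X3 → X1: restricted closure across fragments reaches X1.
X2, X3 → X4: restricted closure across fragments reaches X4.
X2 → X1 lies within R3.
X1, X3 → X2: restricted closure across fragments reaches X2.
X4 → X3 lies within R1.
Every dependency is enforceable on the fragments, so the decomposition is dependency-preserving.

none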